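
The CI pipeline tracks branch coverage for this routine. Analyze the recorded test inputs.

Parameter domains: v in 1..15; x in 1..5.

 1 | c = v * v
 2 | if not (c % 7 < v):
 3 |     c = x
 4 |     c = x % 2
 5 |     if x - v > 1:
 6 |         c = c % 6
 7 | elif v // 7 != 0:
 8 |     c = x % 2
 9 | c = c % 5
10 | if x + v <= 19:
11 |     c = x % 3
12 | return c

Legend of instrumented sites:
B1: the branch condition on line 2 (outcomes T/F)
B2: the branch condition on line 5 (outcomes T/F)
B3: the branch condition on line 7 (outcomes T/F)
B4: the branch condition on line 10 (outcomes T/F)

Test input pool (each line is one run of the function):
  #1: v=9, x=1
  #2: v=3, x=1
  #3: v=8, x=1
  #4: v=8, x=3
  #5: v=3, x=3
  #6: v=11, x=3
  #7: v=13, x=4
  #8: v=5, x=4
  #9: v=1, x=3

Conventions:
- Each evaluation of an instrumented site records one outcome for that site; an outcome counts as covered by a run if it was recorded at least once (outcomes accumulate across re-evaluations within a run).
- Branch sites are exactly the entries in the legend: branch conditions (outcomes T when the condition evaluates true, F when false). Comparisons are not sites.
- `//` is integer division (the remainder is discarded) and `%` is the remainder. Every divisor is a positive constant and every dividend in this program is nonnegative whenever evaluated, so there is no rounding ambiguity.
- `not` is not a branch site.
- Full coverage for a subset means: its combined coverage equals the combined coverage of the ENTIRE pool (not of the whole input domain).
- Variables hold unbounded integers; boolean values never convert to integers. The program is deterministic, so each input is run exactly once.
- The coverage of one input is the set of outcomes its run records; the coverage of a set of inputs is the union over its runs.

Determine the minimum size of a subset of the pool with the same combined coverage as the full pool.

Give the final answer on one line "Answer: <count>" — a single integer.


test 1 (v=9, x=1) hits B1=F, B3=T, B4=T
test 2 (v=3, x=1) hits B1=F, B3=F, B4=T
test 3 (v=8, x=1) hits B1=F, B3=T, B4=T
test 4 (v=8, x=3) hits B1=F, B3=T, B4=T
test 5 (v=3, x=3) hits B1=F, B3=F, B4=T
test 6 (v=11, x=3) hits B1=F, B3=T, B4=T
test 7 (v=13, x=4) hits B1=F, B3=T, B4=T
test 8 (v=5, x=4) hits B1=F, B3=F, B4=T
test 9 (v=1, x=3) hits B1=T, B2=T, B4=T
the full pool covers 6 outcomes: B1=T, B1=F, B2=T, B3=T, B3=F, B4=T
size 1 is not enough: best union over all size-1 subsets is 3/6
size 2 is not enough: best union over all size-2 subsets is 5/6
at size 3, {1, 2, 9} reaches all 6 outcomes; every lexicographically earlier size-3 subset fails
Answer: 3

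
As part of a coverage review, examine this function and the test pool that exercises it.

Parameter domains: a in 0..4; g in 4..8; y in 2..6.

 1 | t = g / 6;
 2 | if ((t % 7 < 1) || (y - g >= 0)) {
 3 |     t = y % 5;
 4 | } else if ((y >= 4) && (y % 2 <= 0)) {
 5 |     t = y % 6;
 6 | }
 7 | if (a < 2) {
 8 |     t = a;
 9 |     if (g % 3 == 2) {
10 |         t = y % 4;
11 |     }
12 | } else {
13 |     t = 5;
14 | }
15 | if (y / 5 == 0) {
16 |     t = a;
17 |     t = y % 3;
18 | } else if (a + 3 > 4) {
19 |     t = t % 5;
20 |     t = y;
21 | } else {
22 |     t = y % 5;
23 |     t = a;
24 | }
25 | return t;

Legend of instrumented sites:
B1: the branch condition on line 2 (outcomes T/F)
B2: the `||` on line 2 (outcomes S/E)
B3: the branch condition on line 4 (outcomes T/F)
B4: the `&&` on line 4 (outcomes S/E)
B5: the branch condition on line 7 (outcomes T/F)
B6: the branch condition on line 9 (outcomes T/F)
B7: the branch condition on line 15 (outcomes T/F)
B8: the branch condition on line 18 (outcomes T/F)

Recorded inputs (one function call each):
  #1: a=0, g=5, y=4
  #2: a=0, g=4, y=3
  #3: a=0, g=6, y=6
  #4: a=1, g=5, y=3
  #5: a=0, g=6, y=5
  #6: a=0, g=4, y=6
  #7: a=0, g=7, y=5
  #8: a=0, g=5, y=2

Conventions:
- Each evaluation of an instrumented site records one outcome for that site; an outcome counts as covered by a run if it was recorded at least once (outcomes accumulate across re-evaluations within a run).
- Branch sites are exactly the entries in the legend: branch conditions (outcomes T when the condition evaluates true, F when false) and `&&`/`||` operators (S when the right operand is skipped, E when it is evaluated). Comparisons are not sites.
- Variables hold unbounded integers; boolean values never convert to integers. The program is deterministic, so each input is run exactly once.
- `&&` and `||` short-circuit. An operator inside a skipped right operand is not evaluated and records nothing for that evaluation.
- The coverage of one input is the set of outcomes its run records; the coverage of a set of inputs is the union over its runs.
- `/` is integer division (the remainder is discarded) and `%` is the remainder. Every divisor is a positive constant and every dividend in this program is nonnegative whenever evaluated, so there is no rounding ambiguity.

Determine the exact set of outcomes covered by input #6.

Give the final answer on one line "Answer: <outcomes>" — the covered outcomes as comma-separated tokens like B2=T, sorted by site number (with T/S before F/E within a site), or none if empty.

Event log for input #6 (a=0, g=4, y=6):
  B2->S, B1->T, B5->T, B6->F, B7->F, B8->F
as a set, this run covers: B1=T, B2=S, B5=T, B6=F, B7=F, B8=F

Answer: B1=T, B2=S, B5=T, B6=F, B7=F, B8=F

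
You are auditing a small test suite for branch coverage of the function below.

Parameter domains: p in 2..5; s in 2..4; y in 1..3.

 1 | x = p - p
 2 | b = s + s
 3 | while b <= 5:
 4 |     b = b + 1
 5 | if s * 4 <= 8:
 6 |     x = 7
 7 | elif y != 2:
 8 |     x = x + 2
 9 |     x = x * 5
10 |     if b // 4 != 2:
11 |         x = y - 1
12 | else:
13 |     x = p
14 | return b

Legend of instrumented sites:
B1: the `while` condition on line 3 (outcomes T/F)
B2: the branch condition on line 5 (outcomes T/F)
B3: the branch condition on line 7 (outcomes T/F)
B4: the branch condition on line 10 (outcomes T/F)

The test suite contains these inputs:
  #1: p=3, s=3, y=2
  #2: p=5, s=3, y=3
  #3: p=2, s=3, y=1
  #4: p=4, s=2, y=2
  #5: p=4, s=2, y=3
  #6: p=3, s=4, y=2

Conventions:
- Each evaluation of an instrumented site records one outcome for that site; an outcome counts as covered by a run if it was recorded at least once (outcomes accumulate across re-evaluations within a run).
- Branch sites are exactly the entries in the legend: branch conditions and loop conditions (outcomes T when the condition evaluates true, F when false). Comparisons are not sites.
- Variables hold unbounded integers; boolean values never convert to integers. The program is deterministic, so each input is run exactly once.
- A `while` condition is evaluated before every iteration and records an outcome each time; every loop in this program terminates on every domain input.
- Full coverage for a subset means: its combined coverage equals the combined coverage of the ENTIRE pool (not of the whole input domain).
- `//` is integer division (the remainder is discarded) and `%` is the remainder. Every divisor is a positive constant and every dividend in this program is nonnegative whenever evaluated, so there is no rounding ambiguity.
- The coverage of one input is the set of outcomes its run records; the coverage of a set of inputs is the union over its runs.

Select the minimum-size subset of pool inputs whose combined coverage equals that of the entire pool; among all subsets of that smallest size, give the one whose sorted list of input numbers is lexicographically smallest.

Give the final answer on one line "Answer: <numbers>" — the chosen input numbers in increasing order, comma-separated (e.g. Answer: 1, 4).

input #1 (p=3, s=3, y=2): events B1->F, B2->F, B3->F; covers B1=F, B2=F, B3=F
input #2 (p=5, s=3, y=3): events B1->F, B2->F, B3->T, B4->T; covers B1=F, B2=F, B3=T, B4=T
input #3 (p=2, s=3, y=1): events B1->F, B2->F, B3->T, B4->T; covers B1=F, B2=F, B3=T, B4=T
input #4 (p=4, s=2, y=2): events B1->T, B1->T, B1->F, B2->T; covers B1=T, B1=F, B2=T
input #5 (p=4, s=2, y=3): events B1->T, B1->T, B1->F, B2->T; covers B1=T, B1=F, B2=T
input #6 (p=3, s=4, y=2): events B1->F, B2->F, B3->F; covers B1=F, B2=F, B3=F
together the pool reaches 7 outcomes: B1=T, B1=F, B2=T, B2=F, B3=T, B3=F, B4=T
checked all size-1 subsets: none covers 7 outcomes (max 4/7)
checked all size-2 subsets: none covers 7 outcomes (max 6/7)
size 3: inputs {1, 2, 4} cover all 7 outcomes, and no lexicographically smaller subset of this size does

Answer: 1, 2, 4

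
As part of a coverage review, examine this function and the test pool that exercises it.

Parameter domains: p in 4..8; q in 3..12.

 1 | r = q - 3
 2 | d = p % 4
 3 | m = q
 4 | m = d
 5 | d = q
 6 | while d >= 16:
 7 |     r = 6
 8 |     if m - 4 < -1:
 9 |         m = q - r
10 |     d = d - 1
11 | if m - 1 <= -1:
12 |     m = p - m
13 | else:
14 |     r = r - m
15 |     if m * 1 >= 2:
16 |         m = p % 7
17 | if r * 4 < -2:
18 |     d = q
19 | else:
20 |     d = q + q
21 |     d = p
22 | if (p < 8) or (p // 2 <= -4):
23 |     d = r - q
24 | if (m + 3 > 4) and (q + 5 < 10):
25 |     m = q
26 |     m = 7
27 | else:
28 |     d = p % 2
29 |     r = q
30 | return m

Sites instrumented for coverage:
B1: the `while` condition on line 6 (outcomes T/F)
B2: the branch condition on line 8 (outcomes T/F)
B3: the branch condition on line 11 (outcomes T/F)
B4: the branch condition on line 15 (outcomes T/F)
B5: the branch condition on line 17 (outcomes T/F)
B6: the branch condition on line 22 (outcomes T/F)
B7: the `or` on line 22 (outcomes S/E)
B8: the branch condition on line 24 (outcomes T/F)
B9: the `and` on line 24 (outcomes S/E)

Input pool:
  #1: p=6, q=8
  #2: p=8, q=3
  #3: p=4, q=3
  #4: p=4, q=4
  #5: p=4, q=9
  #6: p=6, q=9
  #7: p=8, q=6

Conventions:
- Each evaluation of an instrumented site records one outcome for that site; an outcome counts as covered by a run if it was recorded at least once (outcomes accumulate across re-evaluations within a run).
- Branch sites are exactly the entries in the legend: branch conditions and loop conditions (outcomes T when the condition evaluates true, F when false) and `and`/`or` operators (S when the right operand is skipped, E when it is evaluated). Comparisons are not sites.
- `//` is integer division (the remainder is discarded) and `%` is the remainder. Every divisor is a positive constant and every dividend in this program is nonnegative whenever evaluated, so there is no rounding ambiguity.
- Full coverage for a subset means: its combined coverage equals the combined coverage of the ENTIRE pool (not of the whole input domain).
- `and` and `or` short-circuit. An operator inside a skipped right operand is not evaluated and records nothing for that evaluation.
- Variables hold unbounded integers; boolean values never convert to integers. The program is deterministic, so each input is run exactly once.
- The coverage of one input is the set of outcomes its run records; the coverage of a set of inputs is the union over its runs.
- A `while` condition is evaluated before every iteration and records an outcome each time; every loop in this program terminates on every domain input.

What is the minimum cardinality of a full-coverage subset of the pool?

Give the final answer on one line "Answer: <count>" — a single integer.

input #1 (p=6, q=8): covers B1=F, B3=F, B4=T, B5=F, B6=T, B7=S, B8=F, B9=E
input #2 (p=8, q=3): covers B1=F, B3=T, B5=F, B6=F, B7=E, B8=T, B9=E
input #3 (p=4, q=3): covers B1=F, B3=T, B5=F, B6=T, B7=S, B8=T, B9=E
input #4 (p=4, q=4): covers B1=F, B3=T, B5=F, B6=T, B7=S, B8=T, B9=E
input #5 (p=4, q=9): covers B1=F, B3=T, B5=F, B6=T, B7=S, B8=F, B9=E
input #6 (p=6, q=9): covers B1=F, B3=F, B4=T, B5=F, B6=T, B7=S, B8=F, B9=E
input #7 (p=8, q=6): covers B1=F, B3=T, B5=F, B6=F, B7=E, B8=F, B9=E
union over all inputs: B1=F, B3=T, B3=F, B4=T, B5=F, B6=T, B6=F, B7=S, B7=E, B8=T, B8=F, B9=E (12 outcomes)
size 1 is not enough: best union over all size-1 subsets is 8/12
size 2: inputs {1, 2} cover all 12 outcomes, and no lexicographically smaller subset of this size does

Answer: 2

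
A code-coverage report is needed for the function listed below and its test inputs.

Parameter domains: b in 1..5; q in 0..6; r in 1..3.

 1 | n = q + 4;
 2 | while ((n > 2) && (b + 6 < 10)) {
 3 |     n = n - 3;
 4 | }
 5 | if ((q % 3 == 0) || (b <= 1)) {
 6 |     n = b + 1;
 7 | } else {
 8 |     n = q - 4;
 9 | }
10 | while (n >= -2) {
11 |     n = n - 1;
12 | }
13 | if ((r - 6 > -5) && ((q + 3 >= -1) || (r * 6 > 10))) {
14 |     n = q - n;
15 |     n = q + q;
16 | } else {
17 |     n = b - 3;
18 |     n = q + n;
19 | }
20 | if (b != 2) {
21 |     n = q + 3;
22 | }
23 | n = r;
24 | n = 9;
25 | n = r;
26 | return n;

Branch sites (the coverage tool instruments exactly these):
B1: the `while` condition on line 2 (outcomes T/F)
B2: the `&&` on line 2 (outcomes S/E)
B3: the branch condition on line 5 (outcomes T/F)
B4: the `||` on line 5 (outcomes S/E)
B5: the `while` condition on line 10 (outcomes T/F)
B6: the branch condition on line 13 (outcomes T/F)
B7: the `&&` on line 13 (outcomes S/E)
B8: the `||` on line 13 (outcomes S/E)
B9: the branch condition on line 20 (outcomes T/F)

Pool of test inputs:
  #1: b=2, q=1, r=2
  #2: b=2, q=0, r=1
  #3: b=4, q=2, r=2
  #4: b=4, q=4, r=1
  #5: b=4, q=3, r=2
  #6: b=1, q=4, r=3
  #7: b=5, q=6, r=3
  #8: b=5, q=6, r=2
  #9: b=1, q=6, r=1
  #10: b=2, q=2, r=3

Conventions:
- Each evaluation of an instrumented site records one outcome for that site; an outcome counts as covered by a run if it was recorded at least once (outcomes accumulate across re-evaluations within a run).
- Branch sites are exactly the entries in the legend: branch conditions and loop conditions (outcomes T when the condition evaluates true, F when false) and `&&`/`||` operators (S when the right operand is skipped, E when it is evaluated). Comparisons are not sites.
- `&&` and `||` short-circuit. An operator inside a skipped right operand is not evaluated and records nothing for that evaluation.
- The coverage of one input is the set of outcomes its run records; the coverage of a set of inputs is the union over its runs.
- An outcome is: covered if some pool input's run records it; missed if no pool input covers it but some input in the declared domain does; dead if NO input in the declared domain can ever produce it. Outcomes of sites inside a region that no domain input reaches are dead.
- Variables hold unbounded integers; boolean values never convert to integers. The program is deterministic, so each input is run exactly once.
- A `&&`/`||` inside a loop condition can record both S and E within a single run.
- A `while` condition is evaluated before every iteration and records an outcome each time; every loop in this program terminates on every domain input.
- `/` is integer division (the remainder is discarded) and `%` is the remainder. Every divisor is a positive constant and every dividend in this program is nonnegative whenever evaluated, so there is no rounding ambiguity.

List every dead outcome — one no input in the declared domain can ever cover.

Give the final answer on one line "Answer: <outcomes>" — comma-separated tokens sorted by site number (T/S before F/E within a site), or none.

running all 105 domain inputs and tallying outcomes:
  B8=E: unreachable across the whole domain -> dead
  reachable outcomes have witnesses, e.g. B1=T (e.g. b=1, q=0, r=1), B1=F (e.g. b=1, q=0, r=1), B2=S (e.g. b=1, q=0, r=1), B2=E (e.g. b=1, q=0, r=1)

Answer: B8=E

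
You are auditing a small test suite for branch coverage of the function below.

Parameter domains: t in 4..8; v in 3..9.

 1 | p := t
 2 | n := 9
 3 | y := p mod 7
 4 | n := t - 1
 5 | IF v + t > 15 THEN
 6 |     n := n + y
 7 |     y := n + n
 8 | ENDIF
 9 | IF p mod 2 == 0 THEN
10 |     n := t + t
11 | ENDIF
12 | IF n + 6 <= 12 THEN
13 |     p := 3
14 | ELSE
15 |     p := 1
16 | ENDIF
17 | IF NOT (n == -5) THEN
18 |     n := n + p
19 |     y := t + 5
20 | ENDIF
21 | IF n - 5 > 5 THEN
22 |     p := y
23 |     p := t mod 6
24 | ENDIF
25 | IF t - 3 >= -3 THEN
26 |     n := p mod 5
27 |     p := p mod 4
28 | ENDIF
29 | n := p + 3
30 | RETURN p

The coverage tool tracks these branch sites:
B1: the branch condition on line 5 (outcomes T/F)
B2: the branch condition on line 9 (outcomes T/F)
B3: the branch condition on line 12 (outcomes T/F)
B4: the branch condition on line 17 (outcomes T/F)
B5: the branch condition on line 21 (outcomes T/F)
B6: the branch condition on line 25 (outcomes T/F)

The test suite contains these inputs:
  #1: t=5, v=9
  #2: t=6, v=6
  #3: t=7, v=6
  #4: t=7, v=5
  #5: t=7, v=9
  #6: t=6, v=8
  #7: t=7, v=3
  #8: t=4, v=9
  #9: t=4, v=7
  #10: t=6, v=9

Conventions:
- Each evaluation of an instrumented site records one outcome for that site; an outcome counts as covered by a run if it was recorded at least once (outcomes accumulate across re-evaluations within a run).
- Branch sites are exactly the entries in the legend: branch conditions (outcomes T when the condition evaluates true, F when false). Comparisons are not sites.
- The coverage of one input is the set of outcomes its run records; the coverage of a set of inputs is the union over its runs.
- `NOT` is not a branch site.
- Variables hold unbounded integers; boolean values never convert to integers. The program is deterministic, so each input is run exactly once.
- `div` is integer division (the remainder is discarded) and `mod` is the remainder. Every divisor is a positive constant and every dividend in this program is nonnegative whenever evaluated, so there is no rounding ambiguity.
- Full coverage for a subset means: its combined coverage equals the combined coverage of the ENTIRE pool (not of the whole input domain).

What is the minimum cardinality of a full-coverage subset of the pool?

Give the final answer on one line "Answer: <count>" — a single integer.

run #1 (t=5, v=9) runs B1->F, B2->F, B3->T, B4->T, B5->F, B6->T; records B1=F, B2=F, B3=T, B4=T, B5=F, B6=T
run #2 (t=6, v=6) runs B1->F, B2->T, B3->F, B4->T, B5->T, B6->T; records B1=F, B2=T, B3=F, B4=T, B5=T, B6=T
run #3 (t=7, v=6) runs B1->F, B2->F, B3->T, B4->T, B5->F, B6->T; records B1=F, B2=F, B3=T, B4=T, B5=F, B6=T
run #4 (t=7, v=5) runs B1->F, B2->F, B3->T, B4->T, B5->F, B6->T; records B1=F, B2=F, B3=T, B4=T, B5=F, B6=T
run #5 (t=7, v=9) runs B1->T, B2->F, B3->T, B4->T, B5->F, B6->T; records B1=T, B2=F, B3=T, B4=T, B5=F, B6=T
run #6 (t=6, v=8) runs B1->F, B2->T, B3->F, B4->T, B5->T, B6->T; records B1=F, B2=T, B3=F, B4=T, B5=T, B6=T
run #7 (t=7, v=3) runs B1->F, B2->F, B3->T, B4->T, B5->F, B6->T; records B1=F, B2=F, B3=T, B4=T, B5=F, B6=T
run #8 (t=4, v=9) runs B1->F, B2->T, B3->F, B4->T, B5->F, B6->T; records B1=F, B2=T, B3=F, B4=T, B5=F, B6=T
run #9 (t=4, v=7) runs B1->F, B2->T, B3->F, B4->T, B5->F, B6->T; records B1=F, B2=T, B3=F, B4=T, B5=F, B6=T
run #10 (t=6, v=9) runs B1->F, B2->T, B3->F, B4->T, B5->T, B6->T; records B1=F, B2=T, B3=F, B4=T, B5=T, B6=T
the full pool covers 10 outcomes: B1=T, B1=F, B2=T, B2=F, B3=T, B3=F, B4=T, B5=T, B5=F, B6=T
no size-1 subset reaches all 10 outcomes (best union: 6/10)
the canonical winner is {2, 5}: size 2, full 10-outcome coverage, earliest index list among size-2 covers

Answer: 2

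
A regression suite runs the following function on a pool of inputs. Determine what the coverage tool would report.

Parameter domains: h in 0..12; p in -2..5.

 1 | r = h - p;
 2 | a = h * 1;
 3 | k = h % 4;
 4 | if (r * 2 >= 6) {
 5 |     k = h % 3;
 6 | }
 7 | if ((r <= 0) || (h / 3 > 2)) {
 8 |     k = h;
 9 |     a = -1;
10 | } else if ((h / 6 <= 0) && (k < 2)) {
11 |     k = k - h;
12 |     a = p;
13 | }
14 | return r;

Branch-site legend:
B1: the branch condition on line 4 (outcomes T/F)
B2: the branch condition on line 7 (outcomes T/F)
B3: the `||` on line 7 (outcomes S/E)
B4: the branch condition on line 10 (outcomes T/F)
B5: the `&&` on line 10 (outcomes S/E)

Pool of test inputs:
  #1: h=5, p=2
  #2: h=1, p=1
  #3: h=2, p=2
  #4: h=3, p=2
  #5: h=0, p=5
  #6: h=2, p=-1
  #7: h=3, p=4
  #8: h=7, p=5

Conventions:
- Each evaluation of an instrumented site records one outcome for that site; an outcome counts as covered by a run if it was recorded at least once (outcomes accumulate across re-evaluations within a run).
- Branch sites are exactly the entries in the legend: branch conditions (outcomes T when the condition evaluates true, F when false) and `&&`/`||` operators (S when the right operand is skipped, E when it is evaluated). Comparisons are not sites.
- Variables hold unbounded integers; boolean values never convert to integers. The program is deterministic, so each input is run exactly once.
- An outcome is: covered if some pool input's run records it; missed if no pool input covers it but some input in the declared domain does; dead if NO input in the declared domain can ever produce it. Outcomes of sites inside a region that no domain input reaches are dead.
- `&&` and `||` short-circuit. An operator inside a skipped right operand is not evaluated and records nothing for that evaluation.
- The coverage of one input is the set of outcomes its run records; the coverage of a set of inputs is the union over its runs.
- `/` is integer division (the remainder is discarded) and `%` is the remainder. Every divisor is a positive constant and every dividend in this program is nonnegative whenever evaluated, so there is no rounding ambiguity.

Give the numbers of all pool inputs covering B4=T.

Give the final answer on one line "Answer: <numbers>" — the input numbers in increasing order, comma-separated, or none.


input #1 (h=5, p=2): does not record B4=T
input #2 (h=1, p=1): does not record B4=T
input #3 (h=2, p=2): does not record B4=T
input #4 (h=3, p=2): does not record B4=T
input #5 (h=0, p=5): does not record B4=T
input #6 (h=2, p=-1): does not record B4=T
input #7 (h=3, p=4): does not record B4=T
input #8 (h=7, p=5): does not record B4=T
Answer: none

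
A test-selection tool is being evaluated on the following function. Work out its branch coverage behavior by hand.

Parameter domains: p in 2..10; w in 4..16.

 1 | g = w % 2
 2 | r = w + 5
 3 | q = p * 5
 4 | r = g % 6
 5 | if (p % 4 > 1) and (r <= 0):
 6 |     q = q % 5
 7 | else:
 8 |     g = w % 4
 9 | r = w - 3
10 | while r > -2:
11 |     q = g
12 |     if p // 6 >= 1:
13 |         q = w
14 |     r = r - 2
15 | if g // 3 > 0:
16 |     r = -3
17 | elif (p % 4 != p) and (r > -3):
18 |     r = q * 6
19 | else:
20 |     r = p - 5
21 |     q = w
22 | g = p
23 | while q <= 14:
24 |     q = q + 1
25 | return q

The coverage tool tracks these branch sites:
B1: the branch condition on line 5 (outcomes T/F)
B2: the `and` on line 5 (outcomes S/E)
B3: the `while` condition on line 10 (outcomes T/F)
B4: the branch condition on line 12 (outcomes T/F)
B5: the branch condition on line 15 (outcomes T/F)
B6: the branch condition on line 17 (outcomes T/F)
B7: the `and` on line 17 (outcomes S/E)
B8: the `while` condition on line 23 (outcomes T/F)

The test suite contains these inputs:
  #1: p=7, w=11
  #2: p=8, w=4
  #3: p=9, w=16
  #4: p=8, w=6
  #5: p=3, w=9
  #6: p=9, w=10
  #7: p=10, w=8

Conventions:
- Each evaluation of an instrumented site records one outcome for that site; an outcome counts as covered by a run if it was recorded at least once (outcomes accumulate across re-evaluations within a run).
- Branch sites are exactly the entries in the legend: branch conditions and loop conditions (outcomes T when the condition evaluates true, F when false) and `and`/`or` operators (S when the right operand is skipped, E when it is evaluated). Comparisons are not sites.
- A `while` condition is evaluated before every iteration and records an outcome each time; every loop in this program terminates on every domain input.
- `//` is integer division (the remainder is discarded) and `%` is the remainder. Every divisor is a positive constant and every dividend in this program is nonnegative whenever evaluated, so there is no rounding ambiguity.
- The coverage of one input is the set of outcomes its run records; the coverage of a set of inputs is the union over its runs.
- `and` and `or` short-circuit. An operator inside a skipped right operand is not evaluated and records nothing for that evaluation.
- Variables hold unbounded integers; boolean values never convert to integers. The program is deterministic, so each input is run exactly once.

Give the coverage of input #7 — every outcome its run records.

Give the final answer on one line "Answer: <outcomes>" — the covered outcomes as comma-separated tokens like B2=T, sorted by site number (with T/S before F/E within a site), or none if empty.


Simulating input #7 (p=10, w=8) step by step:
  B2->E, B1->T, B3->T, B4->T, B3->T, B4->T, B3->T, B4->T, B3->T, B4->T
  B3->F, B5->F, B7->E, B6->F, B8->T, B8->T, B8->T, B8->T, B8->T, B8->T
  B8->T, B8->F
collecting distinct outcomes: B1=T, B2=E, B3=T, B3=F, B4=T, B5=F, B6=F, B7=E, B8=T, B8=F
Answer: B1=T, B2=E, B3=T, B3=F, B4=T, B5=F, B6=F, B7=E, B8=T, B8=F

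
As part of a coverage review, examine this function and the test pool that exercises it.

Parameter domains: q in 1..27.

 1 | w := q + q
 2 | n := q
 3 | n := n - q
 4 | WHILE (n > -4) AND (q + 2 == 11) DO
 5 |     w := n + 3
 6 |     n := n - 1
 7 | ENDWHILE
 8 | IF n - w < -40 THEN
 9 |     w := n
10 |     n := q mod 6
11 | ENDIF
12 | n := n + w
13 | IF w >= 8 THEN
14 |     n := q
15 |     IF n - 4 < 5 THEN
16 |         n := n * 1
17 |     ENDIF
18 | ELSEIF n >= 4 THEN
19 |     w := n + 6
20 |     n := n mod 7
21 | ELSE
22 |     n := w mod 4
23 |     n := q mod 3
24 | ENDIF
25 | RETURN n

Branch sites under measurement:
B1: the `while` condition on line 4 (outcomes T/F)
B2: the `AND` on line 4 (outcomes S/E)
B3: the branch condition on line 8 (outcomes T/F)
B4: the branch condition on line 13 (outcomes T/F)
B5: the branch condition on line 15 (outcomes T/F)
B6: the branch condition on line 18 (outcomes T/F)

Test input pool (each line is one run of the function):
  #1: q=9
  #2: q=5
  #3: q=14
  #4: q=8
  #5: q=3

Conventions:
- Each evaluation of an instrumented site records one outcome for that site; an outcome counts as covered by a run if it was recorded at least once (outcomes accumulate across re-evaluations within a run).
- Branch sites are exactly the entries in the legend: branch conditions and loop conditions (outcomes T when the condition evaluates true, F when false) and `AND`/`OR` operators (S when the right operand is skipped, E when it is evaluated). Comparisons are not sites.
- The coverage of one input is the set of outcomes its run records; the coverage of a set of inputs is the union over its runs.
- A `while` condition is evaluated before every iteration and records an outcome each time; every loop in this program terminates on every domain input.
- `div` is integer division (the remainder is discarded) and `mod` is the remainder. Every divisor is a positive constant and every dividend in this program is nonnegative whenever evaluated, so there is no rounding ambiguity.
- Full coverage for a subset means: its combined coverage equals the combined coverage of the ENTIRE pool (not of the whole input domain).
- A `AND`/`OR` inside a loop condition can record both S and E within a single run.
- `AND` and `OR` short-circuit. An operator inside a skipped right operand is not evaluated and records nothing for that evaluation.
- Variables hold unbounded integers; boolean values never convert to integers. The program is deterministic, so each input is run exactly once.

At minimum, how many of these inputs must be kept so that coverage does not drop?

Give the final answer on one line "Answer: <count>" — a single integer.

test 1 (q=9) fires B2->E, B1->T, B2->E, B1->T, B2->E, B1->T, B2->E, B1->T, B2->S, B1->F, B3->F, B4->F, B6->F; hits B1=T, B1=F, B2=S, B2=E, B3=F, B4=F, B6=F
test 2 (q=5) fires B2->E, B1->F, B3->F, B4->T, B5->T; hits B1=F, B2=E, B3=F, B4=T, B5=T
test 3 (q=14) fires B2->E, B1->F, B3->F, B4->T, B5->F; hits B1=F, B2=E, B3=F, B4=T, B5=F
test 4 (q=8) fires B2->E, B1->F, B3->F, B4->T, B5->T; hits B1=F, B2=E, B3=F, B4=T, B5=T
test 5 (q=3) fires B2->E, B1->F, B3->F, B4->F, B6->T; hits B1=F, B2=E, B3=F, B4=F, B6=T
together the pool reaches 11 outcomes: B1=T, B1=F, B2=S, B2=E, B3=F, B4=T, B4=F, B5=T, B5=F, B6=T, B6=F
checked all size-1 subsets: none covers 11 outcomes (max 7/11)
checked all size-2 subsets: none covers 11 outcomes (max 9/11)
checked all size-3 subsets: none covers 11 outcomes (max 10/11)
at size 4, {1, 2, 3, 5} reaches all 11 outcomes; every lexicographically earlier size-4 subset fails

Answer: 4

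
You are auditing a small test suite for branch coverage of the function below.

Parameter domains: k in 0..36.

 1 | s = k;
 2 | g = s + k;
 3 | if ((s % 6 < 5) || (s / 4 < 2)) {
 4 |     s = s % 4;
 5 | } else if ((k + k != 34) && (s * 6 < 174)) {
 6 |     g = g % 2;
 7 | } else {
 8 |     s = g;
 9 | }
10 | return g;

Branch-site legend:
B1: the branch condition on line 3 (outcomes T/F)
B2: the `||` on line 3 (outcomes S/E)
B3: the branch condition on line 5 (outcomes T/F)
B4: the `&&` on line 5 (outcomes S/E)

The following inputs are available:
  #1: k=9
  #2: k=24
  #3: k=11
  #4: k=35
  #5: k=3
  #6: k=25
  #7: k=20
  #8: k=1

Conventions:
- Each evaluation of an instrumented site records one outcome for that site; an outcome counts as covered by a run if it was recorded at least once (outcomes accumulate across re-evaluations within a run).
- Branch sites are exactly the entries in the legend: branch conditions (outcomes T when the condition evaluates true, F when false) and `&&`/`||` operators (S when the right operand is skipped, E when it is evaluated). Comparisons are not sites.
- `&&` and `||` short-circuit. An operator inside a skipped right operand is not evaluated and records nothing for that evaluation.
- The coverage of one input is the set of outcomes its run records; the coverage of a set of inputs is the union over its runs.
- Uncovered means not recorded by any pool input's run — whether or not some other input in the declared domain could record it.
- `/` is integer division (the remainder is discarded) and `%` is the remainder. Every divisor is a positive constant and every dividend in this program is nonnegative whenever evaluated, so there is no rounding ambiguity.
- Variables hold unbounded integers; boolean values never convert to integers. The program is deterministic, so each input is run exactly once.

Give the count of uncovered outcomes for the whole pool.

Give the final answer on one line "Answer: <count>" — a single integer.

input #1, k=9: events B2->S, B1->T; outcomes B1=T, B2=S
input #2, k=24: events B2->S, B1->T; outcomes B1=T, B2=S
input #3, k=11: events B2->E, B1->F, B4->E, B3->T; outcomes B1=F, B2=E, B3=T, B4=E
input #4, k=35: events B2->E, B1->F, B4->E, B3->F; outcomes B1=F, B2=E, B3=F, B4=E
input #5, k=3: events B2->S, B1->T; outcomes B1=T, B2=S
input #6, k=25: events B2->S, B1->T; outcomes B1=T, B2=S
input #7, k=20: events B2->S, B1->T; outcomes B1=T, B2=S
input #8, k=1: events B2->S, B1->T; outcomes B1=T, B2=S
union over the pool: B1=T, B1=F, B2=S, B2=E, B3=T, B3=F, B4=E
uncovered (1 of 8): B4=S

Answer: 1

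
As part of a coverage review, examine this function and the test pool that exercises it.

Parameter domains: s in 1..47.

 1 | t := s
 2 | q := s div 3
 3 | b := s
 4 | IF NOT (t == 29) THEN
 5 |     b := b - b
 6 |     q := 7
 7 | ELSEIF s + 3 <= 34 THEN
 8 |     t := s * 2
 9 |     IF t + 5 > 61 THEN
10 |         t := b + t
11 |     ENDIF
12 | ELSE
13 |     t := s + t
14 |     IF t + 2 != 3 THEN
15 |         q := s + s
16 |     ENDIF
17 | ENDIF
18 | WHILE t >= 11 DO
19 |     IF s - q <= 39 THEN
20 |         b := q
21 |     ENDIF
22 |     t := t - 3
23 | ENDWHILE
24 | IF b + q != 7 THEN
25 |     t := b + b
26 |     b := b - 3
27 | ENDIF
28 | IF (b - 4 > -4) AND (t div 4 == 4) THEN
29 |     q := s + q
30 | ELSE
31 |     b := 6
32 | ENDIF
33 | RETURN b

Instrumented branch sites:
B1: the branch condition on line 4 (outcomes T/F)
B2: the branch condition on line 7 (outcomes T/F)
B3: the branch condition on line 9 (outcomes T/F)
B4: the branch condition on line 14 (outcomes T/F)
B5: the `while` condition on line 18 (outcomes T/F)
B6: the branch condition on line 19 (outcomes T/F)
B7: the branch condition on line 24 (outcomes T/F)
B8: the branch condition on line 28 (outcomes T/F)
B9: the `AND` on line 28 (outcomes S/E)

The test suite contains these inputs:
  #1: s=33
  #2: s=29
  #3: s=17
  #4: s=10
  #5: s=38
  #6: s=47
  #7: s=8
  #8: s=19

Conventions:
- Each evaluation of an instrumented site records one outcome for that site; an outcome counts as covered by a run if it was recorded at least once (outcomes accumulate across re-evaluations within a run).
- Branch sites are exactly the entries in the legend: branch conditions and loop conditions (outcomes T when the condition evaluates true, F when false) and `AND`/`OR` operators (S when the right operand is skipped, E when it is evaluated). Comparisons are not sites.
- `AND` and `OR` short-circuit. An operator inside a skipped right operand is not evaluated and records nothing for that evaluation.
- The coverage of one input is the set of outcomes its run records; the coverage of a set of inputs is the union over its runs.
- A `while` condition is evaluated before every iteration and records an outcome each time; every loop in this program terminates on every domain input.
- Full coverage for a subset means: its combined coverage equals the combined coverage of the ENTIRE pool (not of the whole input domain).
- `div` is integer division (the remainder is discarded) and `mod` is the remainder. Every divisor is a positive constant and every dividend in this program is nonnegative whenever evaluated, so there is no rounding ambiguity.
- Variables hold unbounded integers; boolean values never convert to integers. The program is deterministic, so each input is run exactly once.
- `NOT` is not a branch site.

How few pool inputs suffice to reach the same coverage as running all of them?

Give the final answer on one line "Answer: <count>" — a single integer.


test 1 (s=33) hits B1=T, B5=T, B5=F, B6=T, B7=T, B8=F, B9=E
test 2 (s=29) hits B1=F, B2=T, B3=T, B5=T, B5=F, B6=T, B7=T, B8=T, B9=E
test 3 (s=17) hits B1=T, B5=T, B5=F, B6=T, B7=T, B8=F, B9=E
test 4 (s=10) hits B1=T, B5=F, B7=F, B8=F, B9=S
test 5 (s=38) hits B1=T, B5=T, B5=F, B6=T, B7=T, B8=F, B9=E
test 6 (s=47) hits B1=T, B5=T, B5=F, B6=F, B7=F, B8=F, B9=S
test 7 (s=8) hits B1=T, B5=F, B7=F, B8=F, B9=S
test 8 (s=19) hits B1=T, B5=T, B5=F, B6=T, B7=T, B8=F, B9=E
the full pool covers 14 outcomes: B1=T, B1=F, B2=T, B3=T, B5=T, B5=F, B6=T, B6=F, B7=T, B7=F, B8=T, B8=F, B9=S, B9=E
checked all size-1 subsets: none covers 14 outcomes (max 9/14)
inputs {2, 6} (size 2) cover everything; no size-2 subset with a lexicographically smaller index list covers all 14
Answer: 2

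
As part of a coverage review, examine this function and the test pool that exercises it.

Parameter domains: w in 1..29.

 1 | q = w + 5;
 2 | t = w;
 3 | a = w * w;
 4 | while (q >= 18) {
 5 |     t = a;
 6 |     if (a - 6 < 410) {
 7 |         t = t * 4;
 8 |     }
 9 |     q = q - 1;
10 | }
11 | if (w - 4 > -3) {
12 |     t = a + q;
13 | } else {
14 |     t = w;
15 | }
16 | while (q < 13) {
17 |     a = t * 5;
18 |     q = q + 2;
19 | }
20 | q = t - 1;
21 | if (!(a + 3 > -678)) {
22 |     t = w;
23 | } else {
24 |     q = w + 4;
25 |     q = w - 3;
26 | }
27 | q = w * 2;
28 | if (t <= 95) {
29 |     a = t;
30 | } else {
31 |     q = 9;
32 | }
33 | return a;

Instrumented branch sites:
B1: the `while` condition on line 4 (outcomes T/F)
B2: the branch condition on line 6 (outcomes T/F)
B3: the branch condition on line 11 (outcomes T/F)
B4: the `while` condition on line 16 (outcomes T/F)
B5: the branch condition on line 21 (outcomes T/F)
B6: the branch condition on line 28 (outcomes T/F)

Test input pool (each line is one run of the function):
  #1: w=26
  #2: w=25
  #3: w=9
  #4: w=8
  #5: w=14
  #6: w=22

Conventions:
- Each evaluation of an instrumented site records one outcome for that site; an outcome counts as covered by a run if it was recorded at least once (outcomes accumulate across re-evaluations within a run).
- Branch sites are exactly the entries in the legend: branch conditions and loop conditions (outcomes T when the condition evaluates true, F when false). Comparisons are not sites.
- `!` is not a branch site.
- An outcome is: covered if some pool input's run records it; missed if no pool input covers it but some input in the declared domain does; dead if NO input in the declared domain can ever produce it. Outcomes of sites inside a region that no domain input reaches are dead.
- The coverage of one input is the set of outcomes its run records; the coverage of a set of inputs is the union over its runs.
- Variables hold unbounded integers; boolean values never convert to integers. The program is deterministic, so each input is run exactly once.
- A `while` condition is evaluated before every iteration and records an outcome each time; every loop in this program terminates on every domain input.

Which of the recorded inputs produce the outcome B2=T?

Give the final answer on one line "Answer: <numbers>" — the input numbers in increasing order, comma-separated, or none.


input #1 (w=26): misses B2=T
input #2 (w=25): misses B2=T
input #3 (w=9): misses B2=T
input #4 (w=8): misses B2=T
input #5 (w=14): covers B2=T
input #6 (w=22): misses B2=T
Answer: 5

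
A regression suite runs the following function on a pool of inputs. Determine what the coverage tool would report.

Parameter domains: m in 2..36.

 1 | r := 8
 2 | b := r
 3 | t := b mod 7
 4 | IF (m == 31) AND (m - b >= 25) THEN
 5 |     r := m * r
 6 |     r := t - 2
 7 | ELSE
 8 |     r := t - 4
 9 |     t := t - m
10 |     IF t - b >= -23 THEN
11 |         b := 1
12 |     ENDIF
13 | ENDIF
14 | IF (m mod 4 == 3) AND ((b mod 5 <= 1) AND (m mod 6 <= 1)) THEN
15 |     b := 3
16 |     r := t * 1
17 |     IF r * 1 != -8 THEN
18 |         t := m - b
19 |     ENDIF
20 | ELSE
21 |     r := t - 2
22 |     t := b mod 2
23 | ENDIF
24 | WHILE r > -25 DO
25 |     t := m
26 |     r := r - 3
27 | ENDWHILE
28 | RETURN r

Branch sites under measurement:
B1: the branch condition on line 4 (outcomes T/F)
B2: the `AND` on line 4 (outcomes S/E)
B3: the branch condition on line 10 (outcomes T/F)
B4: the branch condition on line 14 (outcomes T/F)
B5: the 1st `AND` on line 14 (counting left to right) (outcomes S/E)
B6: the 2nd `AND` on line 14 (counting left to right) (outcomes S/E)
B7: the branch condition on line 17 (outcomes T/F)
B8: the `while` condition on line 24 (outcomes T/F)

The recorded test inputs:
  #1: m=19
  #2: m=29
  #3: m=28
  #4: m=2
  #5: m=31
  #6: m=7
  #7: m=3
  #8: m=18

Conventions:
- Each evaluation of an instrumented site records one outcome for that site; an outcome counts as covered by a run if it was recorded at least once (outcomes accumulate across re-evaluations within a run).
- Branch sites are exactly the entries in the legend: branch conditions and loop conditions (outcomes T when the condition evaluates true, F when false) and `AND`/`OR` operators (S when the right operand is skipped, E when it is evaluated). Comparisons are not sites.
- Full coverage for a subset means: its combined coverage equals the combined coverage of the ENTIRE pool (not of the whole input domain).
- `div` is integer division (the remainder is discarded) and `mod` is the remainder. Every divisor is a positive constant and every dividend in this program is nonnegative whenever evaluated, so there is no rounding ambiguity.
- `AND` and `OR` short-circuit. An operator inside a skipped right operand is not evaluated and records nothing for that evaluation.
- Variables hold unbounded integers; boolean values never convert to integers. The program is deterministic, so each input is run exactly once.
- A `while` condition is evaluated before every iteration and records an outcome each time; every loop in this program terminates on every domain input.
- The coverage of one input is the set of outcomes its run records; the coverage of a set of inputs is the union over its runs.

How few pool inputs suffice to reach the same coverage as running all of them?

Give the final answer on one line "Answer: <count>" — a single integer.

#1 (m=19) -> B2->S, B1->F, B3->F, B5->E, B6->S, B4->F, B8->T, B8->T, B8->F; covered: B1=F, B2=S, B3=F, B4=F, B5=E, B6=S, B8=T, B8=F
#2 (m=29) -> B2->S, B1->F, B3->F, B5->S, B4->F, B8->F; covered: B1=F, B2=S, B3=F, B4=F, B5=S, B8=F
#3 (m=28) -> B2->S, B1->F, B3->F, B5->S, B4->F, B8->F; covered: B1=F, B2=S, B3=F, B4=F, B5=S, B8=F
#4 (m=2) -> B2->S, B1->F, B3->T, B5->S, B4->F, B8->T, B8->T, B8->T, B8->T, B8->T, B8->T, B8->T, B8->T, B8->F; covered: B1=F, B2=S, B3=T, B4=F, B5=S, B8=T, B8=F
#5 (m=31) -> B2->E, B1->F, B3->F, B5->E, B6->S, B4->F, B8->F; covered: B1=F, B2=E, B3=F, B4=F, B5=E, B6=S, B8=F
#6 (m=7) -> B2->S, B1->F, B3->T, B5->E, B6->E, B4->T, B7->T, B8->T, B8->T, B8->T, B8->T, B8->T, B8->T, B8->T, ...; covered: B1=F, B2=S, B3=T, B4=T, B5=E, B6=E, B7=T, B8=T, B8=F
#7 (m=3) -> B2->S, B1->F, B3->T, B5->E, B6->E, B4->F, B8->T, B8->T, B8->T, B8->T, B8->T, B8->T, B8->T, B8->F; covered: B1=F, B2=S, B3=T, B4=F, B5=E, B6=E, B8=T, B8=F
#8 (m=18) -> B2->S, B1->F, B3->F, B5->S, B4->F, B8->T, B8->T, B8->F; covered: B1=F, B2=S, B3=F, B4=F, B5=S, B8=T, B8=F
the full pool covers 14 outcomes: B1=F, B2=S, B2=E, B3=T, B3=F, B4=T, B4=F, B5=S, B5=E, B6=S, B6=E, B7=T, B8=T, B8=F
checked all size-1 subsets: none covers 14 outcomes (max 9/14)
checked all size-2 subsets: none covers 14 outcomes (max 13/14)
inputs {2, 5, 6} (size 3) cover everything; no size-3 subset with a lexicographically smaller index list covers all 14

Answer: 3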